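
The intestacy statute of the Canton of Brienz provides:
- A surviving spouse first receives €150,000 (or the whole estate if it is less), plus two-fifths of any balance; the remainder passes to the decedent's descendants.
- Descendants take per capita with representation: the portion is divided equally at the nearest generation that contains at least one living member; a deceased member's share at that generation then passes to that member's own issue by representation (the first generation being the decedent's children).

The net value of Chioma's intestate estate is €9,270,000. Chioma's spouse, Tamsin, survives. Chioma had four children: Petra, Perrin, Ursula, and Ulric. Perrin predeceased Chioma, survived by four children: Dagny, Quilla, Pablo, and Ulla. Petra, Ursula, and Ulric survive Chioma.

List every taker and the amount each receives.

Tamsin first takes €150,000, leaving a balance of €9,120,000. Tamsin then takes two-fifths of the balance (€3,648,000), for a total of €3,798,000. The remaining €5,472,000 passes to the descendants.
The descendants' portion (€5,472,000) is divided into 4 shares of €1,368,000: Petra, Ursula, and Ulric each take €1,368,000; Perrin's €1,368,000 share passes to Perrin's issue.
Perrin's share (€1,368,000) is divided into 4 shares of €342,000: Dagny, Quilla, Pablo, and Ulla each take €342,000.

Tamsin: €3,798,000; Petra: €1,368,000; Dagny: €342,000; Quilla: €342,000; Pablo: €342,000; Ulla: €342,000; Ursula: €1,368,000; Ulric: €1,368,000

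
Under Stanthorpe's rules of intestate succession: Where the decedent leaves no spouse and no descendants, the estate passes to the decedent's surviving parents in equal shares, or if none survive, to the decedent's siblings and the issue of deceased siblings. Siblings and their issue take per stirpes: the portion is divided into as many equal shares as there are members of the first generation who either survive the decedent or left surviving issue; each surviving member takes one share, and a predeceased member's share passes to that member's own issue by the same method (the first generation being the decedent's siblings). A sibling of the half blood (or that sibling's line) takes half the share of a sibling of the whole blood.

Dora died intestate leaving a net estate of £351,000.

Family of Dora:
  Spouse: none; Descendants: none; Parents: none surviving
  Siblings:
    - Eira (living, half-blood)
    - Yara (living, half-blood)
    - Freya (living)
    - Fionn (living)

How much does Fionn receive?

Fionn receives £117,000.

The entire £351,000 passes to the siblings and their issue.
Counting each half-blood sibling's line as half a unit, there are 3 units in £351,000, so one unit is £117,000. Whole-blood lines (Freya and Fionn) take £117,000 each; half-blood lines (Eira and Yara) take £58,500 each.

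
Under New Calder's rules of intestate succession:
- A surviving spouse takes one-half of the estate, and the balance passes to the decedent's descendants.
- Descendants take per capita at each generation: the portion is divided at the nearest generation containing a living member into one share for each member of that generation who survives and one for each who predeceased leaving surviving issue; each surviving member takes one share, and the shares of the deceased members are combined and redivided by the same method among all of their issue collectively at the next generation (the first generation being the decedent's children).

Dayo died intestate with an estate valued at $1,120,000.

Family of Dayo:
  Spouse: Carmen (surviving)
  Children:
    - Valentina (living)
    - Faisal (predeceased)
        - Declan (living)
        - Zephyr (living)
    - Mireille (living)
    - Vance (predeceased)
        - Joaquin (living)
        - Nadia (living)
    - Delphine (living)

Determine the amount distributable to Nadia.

Carmen takes one-half of $1,120,000 = $560,000. The remaining $560,000 passes to the descendants.
The descendants' portion ($560,000) is divided at the children's generation into 5 shares of $112,000. Valentina, Mireille, and Delphine each take $112,000. The 2 shares of the deceased (Faisal and Vance) are combined into a pool of $224,000.
That pool ($224,000) is divided at the grandchildren's generation equally among Declan, Zephyr, Joaquin, and Nadia: $56,000 each.

Nadia receives $56,000.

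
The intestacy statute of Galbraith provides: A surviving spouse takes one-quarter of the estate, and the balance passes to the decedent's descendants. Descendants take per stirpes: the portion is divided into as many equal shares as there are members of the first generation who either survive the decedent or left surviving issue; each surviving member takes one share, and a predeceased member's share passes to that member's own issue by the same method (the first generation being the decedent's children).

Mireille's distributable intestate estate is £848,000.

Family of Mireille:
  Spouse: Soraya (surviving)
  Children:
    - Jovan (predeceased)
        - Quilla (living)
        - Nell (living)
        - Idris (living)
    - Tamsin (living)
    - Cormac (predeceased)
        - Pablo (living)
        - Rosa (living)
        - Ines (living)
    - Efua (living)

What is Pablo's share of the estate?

Pablo receives £53,000.

Soraya takes one-quarter of £848,000 = £212,000. The remaining £636,000 passes to the descendants.
The descendants' portion (£636,000) is divided into 4 shares of £159,000: Tamsin and Efua each take £159,000; Jovan's £159,000 share passes to Jovan's issue; Cormac's £159,000 share passes to Cormac's issue.
Jovan's share (£159,000) is divided into 3 shares of £53,000: Quilla, Nell, and Idris each take £53,000.
Cormac's share (£159,000) is divided into 3 shares of £53,000: Pablo, Rosa, and Ines each take £53,000.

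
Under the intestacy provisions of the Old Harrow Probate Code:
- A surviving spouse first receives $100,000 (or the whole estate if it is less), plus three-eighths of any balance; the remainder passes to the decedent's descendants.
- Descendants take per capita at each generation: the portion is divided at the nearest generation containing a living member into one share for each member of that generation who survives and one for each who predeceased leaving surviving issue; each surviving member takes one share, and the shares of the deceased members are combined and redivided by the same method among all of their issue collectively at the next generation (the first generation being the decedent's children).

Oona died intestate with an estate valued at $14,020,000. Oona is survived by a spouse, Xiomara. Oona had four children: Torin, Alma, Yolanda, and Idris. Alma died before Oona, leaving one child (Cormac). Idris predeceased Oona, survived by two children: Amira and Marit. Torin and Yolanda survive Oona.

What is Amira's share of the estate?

Amira receives $1,450,000.

Xiomara first takes $100,000, leaving a balance of $13,920,000. Xiomara then takes three-eighths of the balance ($5,220,000), for a total of $5,320,000. The remaining $8,700,000 passes to the descendants.
The descendants' portion ($8,700,000) is divided at the children's generation into 4 shares of $2,175,000. Torin and Yolanda each take $2,175,000. The 2 shares of the deceased (Alma and Idris) are combined into a pool of $4,350,000.
That pool ($4,350,000) is divided at the grandchildren's generation equally among Cormac, Amira, and Marit: $1,450,000 each.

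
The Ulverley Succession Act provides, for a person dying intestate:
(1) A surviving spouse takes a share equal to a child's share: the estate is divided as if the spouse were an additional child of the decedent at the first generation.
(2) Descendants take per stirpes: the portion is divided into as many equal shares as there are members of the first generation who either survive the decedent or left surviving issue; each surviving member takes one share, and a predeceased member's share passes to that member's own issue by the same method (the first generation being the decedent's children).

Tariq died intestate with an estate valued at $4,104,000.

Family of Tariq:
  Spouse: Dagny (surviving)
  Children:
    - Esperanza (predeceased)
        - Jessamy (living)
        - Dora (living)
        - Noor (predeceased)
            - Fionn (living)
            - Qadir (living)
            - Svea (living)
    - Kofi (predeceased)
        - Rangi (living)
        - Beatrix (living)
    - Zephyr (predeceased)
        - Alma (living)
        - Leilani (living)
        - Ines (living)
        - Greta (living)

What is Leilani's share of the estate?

The spouse counts as an additional share at the children's level, so there are 4 primary shares of $1,026,000. Dagny takes one such share ($1,026,000).
The children's combined portion ($3,078,000) is divided into 3 shares of $1,026,000: Esperanza's $1,026,000 share passes to Esperanza's issue; Kofi's $1,026,000 share passes to Kofi's issue; Zephyr's $1,026,000 share passes to Zephyr's issue.
Esperanza's share ($1,026,000) is divided into 3 shares of $342,000: Jessamy and Dora each take $342,000; Noor's $342,000 share passes to Noor's issue.
Noor's share ($342,000) is divided into 3 shares of $114,000: Fionn, Qadir, and Svea each take $114,000.
Kofi's share ($1,026,000) is divided into 2 shares of $513,000: Rangi and Beatrix each take $513,000.
Zephyr's share ($1,026,000) is divided into 4 shares of $256,500: Alma, Leilani, Ines, and Greta each take $256,500.

Leilani receives $256,500.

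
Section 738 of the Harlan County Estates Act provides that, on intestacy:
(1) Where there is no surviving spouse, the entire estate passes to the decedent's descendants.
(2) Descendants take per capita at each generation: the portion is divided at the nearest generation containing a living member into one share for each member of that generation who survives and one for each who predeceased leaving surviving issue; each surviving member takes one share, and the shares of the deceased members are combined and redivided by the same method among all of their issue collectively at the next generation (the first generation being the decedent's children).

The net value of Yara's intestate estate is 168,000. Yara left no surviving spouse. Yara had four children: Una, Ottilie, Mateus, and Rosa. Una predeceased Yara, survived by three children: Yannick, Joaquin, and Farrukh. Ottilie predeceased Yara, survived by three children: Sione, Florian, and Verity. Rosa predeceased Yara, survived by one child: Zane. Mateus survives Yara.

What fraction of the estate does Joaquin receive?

The entire 168,000 passes to the descendants.
That amount (168,000) is divided at the children's generation into 4 shares of 42,000. Mateus takes 42,000. The 3 shares of the deceased (Una, Ottilie, and Rosa) are combined into a pool of 126,000.
That pool (126,000) is divided at the grandchildren's generation equally among Yannick, Joaquin, Farrukh, Sione, Florian, Verity, and Zane: 18,000 each.

Joaquin receives 3/28 of the estate.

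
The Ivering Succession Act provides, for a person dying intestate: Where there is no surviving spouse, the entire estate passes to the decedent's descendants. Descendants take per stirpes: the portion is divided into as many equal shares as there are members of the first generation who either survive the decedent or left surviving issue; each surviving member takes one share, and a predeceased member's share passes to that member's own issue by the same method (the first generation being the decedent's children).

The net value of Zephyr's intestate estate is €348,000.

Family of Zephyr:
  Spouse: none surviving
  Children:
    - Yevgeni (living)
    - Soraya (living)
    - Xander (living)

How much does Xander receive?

Xander receives €116,000.

The entire €348,000 passes to the descendants.
That amount (€348,000) is divided into 3 shares of €116,000: Yevgeni, Soraya, and Xander each take €116,000.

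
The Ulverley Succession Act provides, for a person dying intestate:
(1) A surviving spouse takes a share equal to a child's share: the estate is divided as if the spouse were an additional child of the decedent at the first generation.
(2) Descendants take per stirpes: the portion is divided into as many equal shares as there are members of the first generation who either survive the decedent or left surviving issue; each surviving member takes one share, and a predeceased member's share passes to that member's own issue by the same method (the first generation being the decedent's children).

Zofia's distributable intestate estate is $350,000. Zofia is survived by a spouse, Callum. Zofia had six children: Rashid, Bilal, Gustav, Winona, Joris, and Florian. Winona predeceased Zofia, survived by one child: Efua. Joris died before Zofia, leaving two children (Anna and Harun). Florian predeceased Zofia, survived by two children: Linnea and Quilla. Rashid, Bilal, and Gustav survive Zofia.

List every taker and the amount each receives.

Callum: $50,000; Rashid: $50,000; Bilal: $50,000; Gustav: $50,000; Efua: $50,000; Anna: $25,000; Harun: $25,000; Linnea: $25,000; Quilla: $25,000

The spouse counts as an additional share at the children's level, so there are 7 primary shares of $50,000. Callum takes one such share ($50,000).
The children's combined portion ($300,000) is divided into 6 shares of $50,000: Rashid, Bilal, and Gustav each take $50,000; Winona's $50,000 share passes to Winona's issue; Joris's $50,000 share passes to Joris's issue; Florian's $50,000 share passes to Florian's issue.
Winona's share ($50,000) passes entirely to Efua.
Joris's share ($50,000) is divided into 2 shares of $25,000: Anna and Harun each take $25,000.
Florian's share ($50,000) is divided into 2 shares of $25,000: Linnea and Quilla each take $25,000.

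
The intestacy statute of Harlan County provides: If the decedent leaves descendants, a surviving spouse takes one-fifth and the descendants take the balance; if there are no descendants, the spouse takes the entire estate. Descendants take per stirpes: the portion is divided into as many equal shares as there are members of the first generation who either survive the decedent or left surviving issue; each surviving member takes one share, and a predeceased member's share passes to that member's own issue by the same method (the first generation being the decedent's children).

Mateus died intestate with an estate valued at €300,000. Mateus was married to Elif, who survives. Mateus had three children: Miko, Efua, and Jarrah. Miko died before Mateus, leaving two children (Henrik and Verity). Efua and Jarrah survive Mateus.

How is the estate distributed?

Elif takes one-fifth of €300,000 = €60,000. The remaining €240,000 passes to the descendants.
The descendants' portion (€240,000) is divided into 3 shares of €80,000: Efua and Jarrah each take €80,000; Miko's €80,000 share passes to Miko's issue.
Miko's share (€80,000) is divided into 2 shares of €40,000: Henrik and Verity each take €40,000.

Elif: €60,000; Henrik: €40,000; Verity: €40,000; Efua: €80,000; Jarrah: €80,000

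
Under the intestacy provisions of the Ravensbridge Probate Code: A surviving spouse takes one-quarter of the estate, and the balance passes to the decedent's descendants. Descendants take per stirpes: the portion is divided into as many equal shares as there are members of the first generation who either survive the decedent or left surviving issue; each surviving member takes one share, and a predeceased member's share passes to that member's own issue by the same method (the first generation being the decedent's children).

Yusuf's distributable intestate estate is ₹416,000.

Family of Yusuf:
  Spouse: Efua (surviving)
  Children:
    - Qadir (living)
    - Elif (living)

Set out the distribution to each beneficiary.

Efua: ₹104,000; Qadir: ₹156,000; Elif: ₹156,000

Efua takes one-quarter of ₹416,000 = ₹104,000. The remaining ₹312,000 passes to the descendants.
The descendants' portion (₹312,000) is divided into 2 shares of ₹156,000: Qadir and Elif each take ₹156,000.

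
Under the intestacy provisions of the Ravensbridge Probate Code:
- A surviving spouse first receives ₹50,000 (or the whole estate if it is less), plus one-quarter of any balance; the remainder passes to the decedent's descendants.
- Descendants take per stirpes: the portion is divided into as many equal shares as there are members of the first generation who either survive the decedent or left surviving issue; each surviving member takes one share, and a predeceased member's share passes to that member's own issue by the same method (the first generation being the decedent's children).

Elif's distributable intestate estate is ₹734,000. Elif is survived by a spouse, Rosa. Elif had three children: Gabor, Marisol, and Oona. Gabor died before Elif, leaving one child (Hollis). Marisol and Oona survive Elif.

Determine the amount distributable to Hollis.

Rosa first takes ₹50,000, leaving a balance of ₹684,000. Rosa then takes one-quarter of the balance (₹171,000), for a total of ₹221,000. The remaining ₹513,000 passes to the descendants.
The descendants' portion (₹513,000) is divided into 3 shares of ₹171,000: Marisol and Oona each take ₹171,000; Gabor's ₹171,000 share passes to Gabor's issue.
Gabor's share (₹171,000) passes entirely to Hollis.

Hollis receives ₹171,000.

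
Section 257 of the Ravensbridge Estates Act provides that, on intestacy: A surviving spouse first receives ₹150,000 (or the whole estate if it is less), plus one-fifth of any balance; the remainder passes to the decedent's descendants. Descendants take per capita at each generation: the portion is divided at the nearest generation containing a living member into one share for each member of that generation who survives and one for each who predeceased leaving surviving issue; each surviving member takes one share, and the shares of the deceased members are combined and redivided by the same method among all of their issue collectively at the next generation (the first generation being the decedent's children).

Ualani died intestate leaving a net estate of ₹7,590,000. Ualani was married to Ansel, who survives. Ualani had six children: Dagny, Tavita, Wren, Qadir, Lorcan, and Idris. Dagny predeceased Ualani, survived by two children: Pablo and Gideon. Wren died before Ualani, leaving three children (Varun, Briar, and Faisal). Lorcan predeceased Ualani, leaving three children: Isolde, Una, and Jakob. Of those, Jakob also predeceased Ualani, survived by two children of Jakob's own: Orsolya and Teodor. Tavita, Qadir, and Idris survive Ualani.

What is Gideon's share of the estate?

Gideon receives ₹372,000.

Ansel first takes ₹150,000, leaving a balance of ₹7,440,000. Ansel then takes one-fifth of the balance (₹1,488,000), for a total of ₹1,638,000. The remaining ₹5,952,000 passes to the descendants.
The descendants' portion (₹5,952,000) is divided at the children's generation into 6 shares of ₹992,000. Tavita, Qadir, and Idris each take ₹992,000. The 3 shares of the deceased (Dagny, Wren, and Lorcan) are combined into a pool of ₹2,976,000.
That pool (₹2,976,000) is divided at the grandchildren's generation into 8 shares of ₹372,000. Pablo, Gideon, Varun, Briar, Faisal, Isolde, and Una each take ₹372,000. The remaining share for the deceased Jakob (₹372,000) is carried to the next generation.
That pool (₹372,000) is divided at the great-grandchildren's generation equally among Orsolya and Teodor: ₹186,000 each.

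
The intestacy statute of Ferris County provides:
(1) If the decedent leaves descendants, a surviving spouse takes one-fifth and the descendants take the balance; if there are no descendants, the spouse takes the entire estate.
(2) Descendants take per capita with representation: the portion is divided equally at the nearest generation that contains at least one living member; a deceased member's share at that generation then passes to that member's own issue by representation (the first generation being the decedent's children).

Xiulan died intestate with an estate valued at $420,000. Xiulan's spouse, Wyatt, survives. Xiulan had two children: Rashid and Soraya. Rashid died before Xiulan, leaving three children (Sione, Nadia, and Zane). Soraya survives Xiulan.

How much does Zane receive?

Zane receives $56,000.

Wyatt takes one-fifth of $420,000 = $84,000. The remaining $336,000 passes to the descendants.
The descendants' portion ($336,000) is divided into 2 shares of $168,000: Soraya takes $168,000; Rashid's $168,000 share passes to Rashid's issue.
Rashid's share ($168,000) is divided into 3 shares of $56,000: Sione, Nadia, and Zane each take $56,000.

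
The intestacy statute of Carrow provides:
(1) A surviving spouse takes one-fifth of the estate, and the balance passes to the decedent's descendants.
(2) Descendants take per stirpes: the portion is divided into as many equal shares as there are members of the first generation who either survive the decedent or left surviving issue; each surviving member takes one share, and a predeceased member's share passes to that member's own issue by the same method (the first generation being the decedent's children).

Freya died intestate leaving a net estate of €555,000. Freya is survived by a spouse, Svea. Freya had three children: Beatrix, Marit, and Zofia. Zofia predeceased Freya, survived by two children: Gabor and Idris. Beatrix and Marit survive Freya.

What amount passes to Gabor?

Gabor receives €74,000.

Svea takes one-fifth of €555,000 = €111,000. The remaining €444,000 passes to the descendants.
The descendants' portion (€444,000) is divided into 3 shares of €148,000: Beatrix and Marit each take €148,000; Zofia's €148,000 share passes to Zofia's issue.
Zofia's share (€148,000) is divided into 2 shares of €74,000: Gabor and Idris each take €74,000.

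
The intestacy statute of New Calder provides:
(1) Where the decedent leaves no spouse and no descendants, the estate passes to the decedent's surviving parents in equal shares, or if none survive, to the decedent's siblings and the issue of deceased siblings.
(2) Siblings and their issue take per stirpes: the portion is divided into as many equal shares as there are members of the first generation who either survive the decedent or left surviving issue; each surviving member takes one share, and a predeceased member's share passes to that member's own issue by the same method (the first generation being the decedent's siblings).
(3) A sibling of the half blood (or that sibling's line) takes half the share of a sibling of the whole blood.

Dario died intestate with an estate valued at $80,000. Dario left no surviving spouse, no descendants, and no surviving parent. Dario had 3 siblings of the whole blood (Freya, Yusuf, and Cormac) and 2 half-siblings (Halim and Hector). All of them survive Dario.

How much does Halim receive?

Halim receives $10,000.

The entire $80,000 passes to the siblings and their issue.
Counting each half-blood sibling's line as half a unit, there are 4 units in $80,000, so one unit is $20,000. Whole-blood lines (Freya, Yusuf, and Cormac) take $20,000 each; half-blood lines (Halim and Hector) take $10,000 each.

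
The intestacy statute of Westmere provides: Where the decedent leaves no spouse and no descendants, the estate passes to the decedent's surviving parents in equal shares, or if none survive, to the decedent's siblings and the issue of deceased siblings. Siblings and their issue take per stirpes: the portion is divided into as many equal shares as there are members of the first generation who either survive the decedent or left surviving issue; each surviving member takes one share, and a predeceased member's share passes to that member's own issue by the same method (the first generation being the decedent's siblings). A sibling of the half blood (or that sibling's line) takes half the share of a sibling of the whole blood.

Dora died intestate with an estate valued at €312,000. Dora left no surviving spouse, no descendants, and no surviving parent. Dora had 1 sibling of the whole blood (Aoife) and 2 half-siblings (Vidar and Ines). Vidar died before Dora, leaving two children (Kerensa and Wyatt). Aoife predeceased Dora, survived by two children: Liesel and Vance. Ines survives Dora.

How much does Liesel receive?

The entire €312,000 passes to the siblings and their issue.
Counting each half-blood sibling's line as half a unit, there are 2 units in €312,000, so one unit is €156,000. Whole-blood lines (Aoife) take €156,000 each; half-blood lines (Vidar and Ines) take €78,000 each.
Vidar's share (€78,000) is divided into 2 shares of €39,000: Kerensa and Wyatt each take €39,000.
Aoife's share (€156,000) is divided into 2 shares of €78,000: Liesel and Vance each take €78,000.

Liesel receives €78,000.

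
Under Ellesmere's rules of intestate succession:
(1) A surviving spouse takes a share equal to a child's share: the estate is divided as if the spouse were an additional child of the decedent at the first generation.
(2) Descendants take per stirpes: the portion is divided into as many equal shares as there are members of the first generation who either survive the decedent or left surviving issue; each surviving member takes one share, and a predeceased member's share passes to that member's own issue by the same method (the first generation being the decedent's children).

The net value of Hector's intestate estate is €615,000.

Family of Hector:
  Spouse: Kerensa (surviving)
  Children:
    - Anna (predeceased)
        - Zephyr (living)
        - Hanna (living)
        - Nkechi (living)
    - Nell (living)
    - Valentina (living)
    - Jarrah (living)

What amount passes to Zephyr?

Zephyr receives €41,000.

The spouse counts as an additional share at the children's level, so there are 5 primary shares of €123,000. Kerensa takes one such share (€123,000).
The children's combined portion (€492,000) is divided into 4 shares of €123,000: Nell, Valentina, and Jarrah each take €123,000; Anna's €123,000 share passes to Anna's issue.
Anna's share (€123,000) is divided into 3 shares of €41,000: Zephyr, Hanna, and Nkechi each take €41,000.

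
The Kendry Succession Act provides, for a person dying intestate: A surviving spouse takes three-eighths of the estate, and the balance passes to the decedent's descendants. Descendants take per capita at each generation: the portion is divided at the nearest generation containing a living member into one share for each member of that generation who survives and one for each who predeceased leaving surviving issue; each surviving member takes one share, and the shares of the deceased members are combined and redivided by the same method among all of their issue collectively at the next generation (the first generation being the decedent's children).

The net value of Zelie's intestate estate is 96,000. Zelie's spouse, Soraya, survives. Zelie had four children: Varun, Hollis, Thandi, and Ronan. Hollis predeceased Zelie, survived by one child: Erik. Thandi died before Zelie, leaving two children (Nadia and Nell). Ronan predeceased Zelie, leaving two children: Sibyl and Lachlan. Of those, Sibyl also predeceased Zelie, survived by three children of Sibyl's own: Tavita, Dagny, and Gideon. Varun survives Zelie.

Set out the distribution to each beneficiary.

Soraya: 36,000; Varun: 15,000; Erik: 9,000; Nadia: 9,000; Nell: 9,000; Tavita: 3,000; Dagny: 3,000; Gideon: 3,000; Lachlan: 9,000

Soraya takes three-eighths of 96,000 = 36,000. The remaining 60,000 passes to the descendants.
The descendants' portion (60,000) is divided at the children's generation into 4 shares of 15,000. Varun takes 15,000. The 3 shares of the deceased (Hollis, Thandi, and Ronan) are combined into a pool of 45,000.
That pool (45,000) is divided at the grandchildren's generation into 5 shares of 9,000. Erik, Nadia, Nell, and Lachlan each take 9,000. The remaining share for the deceased Sibyl (9,000) is carried to the next generation.
That pool (9,000) is divided at the great-grandchildren's generation equally among Tavita, Dagny, and Gideon: 3,000 each.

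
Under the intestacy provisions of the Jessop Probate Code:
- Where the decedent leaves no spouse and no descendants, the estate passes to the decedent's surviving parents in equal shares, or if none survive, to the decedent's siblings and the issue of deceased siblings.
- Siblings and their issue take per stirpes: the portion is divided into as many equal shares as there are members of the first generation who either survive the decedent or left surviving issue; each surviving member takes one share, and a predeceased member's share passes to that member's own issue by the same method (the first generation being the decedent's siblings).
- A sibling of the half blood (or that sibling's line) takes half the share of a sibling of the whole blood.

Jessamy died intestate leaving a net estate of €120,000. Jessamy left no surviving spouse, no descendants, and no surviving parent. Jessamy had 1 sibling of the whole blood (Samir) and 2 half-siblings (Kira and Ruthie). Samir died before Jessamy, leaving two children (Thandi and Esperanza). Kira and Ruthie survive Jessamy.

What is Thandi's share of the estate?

The entire €120,000 passes to the siblings and their issue.
Counting each half-blood sibling's line as half a unit, there are 2 units in €120,000, so one unit is €60,000. Whole-blood lines (Samir) take €60,000 each; half-blood lines (Kira and Ruthie) take €30,000 each.
Samir's share (€60,000) is divided into 2 shares of €30,000: Thandi and Esperanza each take €30,000.

Thandi receives €30,000.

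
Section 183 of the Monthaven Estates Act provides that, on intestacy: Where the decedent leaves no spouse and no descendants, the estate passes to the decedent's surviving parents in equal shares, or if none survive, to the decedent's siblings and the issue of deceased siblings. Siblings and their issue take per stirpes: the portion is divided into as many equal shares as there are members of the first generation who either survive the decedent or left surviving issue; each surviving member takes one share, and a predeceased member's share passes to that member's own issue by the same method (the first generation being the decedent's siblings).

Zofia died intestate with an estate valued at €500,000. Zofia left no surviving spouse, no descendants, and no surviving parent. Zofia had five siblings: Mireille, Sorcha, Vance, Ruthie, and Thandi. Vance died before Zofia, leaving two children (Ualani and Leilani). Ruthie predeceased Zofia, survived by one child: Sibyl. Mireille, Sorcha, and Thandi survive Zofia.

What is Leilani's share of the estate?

The entire €500,000 passes to the siblings and their issue.
That amount (€500,000) is divided into 5 shares of €100,000: Mireille, Sorcha, and Thandi each take €100,000; Vance's €100,000 share passes to Vance's issue; Ruthie's €100,000 share passes to Ruthie's issue.
Vance's share (€100,000) is divided into 2 shares of €50,000: Ualani and Leilani each take €50,000.
Ruthie's share (€100,000) passes entirely to Sibyl.

Leilani receives €50,000.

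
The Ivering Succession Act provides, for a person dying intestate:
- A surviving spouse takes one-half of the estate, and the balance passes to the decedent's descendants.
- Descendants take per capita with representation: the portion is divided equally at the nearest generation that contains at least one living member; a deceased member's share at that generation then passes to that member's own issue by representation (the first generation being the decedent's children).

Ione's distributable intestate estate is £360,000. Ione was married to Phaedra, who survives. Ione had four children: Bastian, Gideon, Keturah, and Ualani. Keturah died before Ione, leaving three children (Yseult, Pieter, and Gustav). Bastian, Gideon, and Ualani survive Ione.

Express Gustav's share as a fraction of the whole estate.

Phaedra takes one-half of £360,000 = £180,000. The remaining £180,000 passes to the descendants.
The descendants' portion (£180,000) is divided into 4 shares of £45,000: Bastian, Gideon, and Ualani each take £45,000; Keturah's £45,000 share passes to Keturah's issue.
Keturah's share (£45,000) is divided into 3 shares of £15,000: Yseult, Pieter, and Gustav each take £15,000.

Gustav receives 1/24 of the estate.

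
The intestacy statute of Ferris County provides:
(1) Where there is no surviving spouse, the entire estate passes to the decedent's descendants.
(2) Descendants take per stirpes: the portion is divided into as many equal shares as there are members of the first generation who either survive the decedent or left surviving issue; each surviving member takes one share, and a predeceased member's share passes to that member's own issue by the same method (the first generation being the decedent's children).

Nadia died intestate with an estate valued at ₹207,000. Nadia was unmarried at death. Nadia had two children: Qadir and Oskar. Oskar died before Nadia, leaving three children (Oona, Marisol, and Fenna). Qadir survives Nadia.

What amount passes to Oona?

The entire ₹207,000 passes to the descendants.
That amount (₹207,000) is divided into 2 shares of ₹103,500: Qadir takes ₹103,500; Oskar's ₹103,500 share passes to Oskar's issue.
Oskar's share (₹103,500) is divided into 3 shares of ₹34,500: Oona, Marisol, and Fenna each take ₹34,500.

Oona receives ₹34,500.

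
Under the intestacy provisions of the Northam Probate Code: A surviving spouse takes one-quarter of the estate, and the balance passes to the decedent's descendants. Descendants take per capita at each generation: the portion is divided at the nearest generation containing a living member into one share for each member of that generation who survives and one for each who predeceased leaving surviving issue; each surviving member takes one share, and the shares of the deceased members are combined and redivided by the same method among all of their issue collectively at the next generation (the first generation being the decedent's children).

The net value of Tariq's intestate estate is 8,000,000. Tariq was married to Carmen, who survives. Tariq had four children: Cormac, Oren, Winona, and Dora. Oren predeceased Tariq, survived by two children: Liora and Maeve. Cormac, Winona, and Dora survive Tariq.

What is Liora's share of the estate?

Carmen takes one-quarter of 8,000,000 = 2,000,000. The remaining 6,000,000 passes to the descendants.
The descendants' portion (6,000,000) is divided at the children's generation into 4 shares of 1,500,000. Cormac, Winona, and Dora each take 1,500,000. The remaining share for the deceased Oren (1,500,000) is carried to the next generation.
That pool (1,500,000) is divided at the grandchildren's generation equally among Liora and Maeve: 750,000 each.

Liora receives 750,000.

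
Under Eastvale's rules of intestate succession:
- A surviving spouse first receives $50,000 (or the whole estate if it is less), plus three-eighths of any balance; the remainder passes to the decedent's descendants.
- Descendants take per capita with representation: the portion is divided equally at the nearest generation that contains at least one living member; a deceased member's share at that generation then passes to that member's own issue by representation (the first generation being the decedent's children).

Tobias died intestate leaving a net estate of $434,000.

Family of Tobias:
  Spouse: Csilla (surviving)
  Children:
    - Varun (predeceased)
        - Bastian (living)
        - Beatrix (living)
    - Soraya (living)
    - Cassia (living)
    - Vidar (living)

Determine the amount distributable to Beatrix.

Beatrix receives $30,000.

Csilla first takes $50,000, leaving a balance of $384,000. Csilla then takes three-eighths of the balance ($144,000), for a total of $194,000. The remaining $240,000 passes to the descendants.
The descendants' portion ($240,000) is divided into 4 shares of $60,000: Soraya, Cassia, and Vidar each take $60,000; Varun's $60,000 share passes to Varun's issue.
Varun's share ($60,000) is divided into 2 shares of $30,000: Bastian and Beatrix each take $30,000.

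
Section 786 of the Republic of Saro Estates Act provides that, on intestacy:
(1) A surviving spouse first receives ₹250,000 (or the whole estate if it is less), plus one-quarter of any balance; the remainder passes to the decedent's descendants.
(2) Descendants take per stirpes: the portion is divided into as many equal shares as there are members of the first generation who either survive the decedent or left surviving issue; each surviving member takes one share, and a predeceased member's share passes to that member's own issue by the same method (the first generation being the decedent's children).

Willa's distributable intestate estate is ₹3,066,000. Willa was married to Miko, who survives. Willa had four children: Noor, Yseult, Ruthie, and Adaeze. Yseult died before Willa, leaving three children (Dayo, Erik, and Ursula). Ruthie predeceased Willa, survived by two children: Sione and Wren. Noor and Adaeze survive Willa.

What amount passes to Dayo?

Miko first takes ₹250,000, leaving a balance of ₹2,816,000. Miko then takes one-quarter of the balance (₹704,000), for a total of ₹954,000. The remaining ₹2,112,000 passes to the descendants.
The descendants' portion (₹2,112,000) is divided into 4 shares of ₹528,000: Noor and Adaeze each take ₹528,000; Yseult's ₹528,000 share passes to Yseult's issue; Ruthie's ₹528,000 share passes to Ruthie's issue.
Yseult's share (₹528,000) is divided into 3 shares of ₹176,000: Dayo, Erik, and Ursula each take ₹176,000.
Ruthie's share (₹528,000) is divided into 2 shares of ₹264,000: Sione and Wren each take ₹264,000.

Dayo receives ₹176,000.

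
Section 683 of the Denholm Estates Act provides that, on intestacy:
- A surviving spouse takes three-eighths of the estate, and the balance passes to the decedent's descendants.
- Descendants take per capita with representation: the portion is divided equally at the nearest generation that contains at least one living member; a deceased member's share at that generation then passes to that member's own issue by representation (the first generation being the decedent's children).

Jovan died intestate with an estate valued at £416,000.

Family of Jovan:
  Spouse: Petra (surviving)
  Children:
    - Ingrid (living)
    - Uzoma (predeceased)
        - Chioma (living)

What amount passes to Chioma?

Chioma receives £130,000.

Petra takes three-eighths of £416,000 = £156,000. The remaining £260,000 passes to the descendants.
The descendants' portion (£260,000) is divided into 2 shares of £130,000: Ingrid takes £130,000; Uzoma's £130,000 share passes to Uzoma's issue.
Uzoma's share (£130,000) passes entirely to Chioma.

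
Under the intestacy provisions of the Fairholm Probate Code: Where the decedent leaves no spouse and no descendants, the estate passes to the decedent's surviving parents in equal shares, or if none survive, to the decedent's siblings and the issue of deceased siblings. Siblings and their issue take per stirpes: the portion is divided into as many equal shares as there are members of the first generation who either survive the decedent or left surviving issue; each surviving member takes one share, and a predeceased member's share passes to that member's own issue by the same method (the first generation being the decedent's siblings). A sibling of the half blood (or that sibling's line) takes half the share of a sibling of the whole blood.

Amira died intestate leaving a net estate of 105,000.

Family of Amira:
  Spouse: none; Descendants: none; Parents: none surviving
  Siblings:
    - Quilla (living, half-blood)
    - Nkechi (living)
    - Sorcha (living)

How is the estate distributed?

The entire 105,000 passes to the siblings and their issue.
Counting each half-blood sibling's line as half a unit, there are 5/2 units in 105,000, so one unit is 42,000. Whole-blood lines (Nkechi and Sorcha) take 42,000 each; half-blood lines (Quilla) take 21,000 each.

Quilla: 21,000; Nkechi: 42,000; Sorcha: 42,000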